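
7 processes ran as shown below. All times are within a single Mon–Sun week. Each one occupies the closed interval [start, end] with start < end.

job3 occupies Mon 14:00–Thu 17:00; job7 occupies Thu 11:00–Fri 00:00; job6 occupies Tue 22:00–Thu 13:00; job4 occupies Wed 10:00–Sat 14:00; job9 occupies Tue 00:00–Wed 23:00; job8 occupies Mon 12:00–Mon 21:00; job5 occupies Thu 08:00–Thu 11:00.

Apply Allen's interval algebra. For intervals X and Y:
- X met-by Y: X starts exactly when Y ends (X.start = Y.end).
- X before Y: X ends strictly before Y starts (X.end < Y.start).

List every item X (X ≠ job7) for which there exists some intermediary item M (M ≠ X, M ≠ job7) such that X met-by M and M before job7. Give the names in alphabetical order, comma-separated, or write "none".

Target job7 = [Thu 11:00, Fri 00:00].
Intermediaries M with M before job7: job8, job9.
Via job8 — items with X met-by job8: none.
Via job9 — items with X met-by job9: none.
Union: none.

none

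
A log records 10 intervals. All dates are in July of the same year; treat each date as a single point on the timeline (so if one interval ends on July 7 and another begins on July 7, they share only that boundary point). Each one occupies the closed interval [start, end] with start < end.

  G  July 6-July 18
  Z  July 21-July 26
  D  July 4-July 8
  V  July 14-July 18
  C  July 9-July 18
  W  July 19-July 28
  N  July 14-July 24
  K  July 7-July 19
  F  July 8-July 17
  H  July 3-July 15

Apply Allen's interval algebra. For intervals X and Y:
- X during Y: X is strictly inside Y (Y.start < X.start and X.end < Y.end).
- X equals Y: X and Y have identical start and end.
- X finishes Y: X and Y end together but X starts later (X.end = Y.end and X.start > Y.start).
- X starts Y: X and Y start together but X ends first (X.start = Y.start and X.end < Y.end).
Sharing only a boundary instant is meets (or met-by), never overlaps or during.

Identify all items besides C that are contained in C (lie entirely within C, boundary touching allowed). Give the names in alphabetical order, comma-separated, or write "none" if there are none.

Target C = [July 9, July 18].
D [July 4, July 8] → before → no.
F [July 8, July 17] → overlaps → no.
G [July 6, July 18] → finished-by → no.
H [July 3, July 15] → overlaps → no.
K [July 7, July 19] → contains → no.
N [July 14, July 24] → overlapped-by → no.
V [July 14, July 18] → finishes → yes.
W [July 19, July 28] → after → no.
Z [July 21, July 26] → after → no.
Result: V.

V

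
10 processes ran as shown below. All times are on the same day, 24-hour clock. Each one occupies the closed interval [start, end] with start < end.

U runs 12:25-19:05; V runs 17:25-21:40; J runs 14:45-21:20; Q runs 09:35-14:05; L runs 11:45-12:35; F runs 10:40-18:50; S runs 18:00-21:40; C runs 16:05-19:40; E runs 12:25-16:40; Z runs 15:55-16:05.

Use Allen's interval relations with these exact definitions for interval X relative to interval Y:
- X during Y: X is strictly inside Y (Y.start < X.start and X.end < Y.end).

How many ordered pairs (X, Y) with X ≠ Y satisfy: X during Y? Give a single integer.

8

Checking all 90 ordered pairs for relation 'during'; matching pairs in alphabetical order:
(C, J): C during J ✓
(E, F): E during F ✓
(L, F): L during F ✓
(L, Q): L during Q ✓
(Z, E): Z during E ✓
(Z, F): Z during F ✓
(Z, J): Z during J ✓
(Z, U): Z during U ✓
Count: 8.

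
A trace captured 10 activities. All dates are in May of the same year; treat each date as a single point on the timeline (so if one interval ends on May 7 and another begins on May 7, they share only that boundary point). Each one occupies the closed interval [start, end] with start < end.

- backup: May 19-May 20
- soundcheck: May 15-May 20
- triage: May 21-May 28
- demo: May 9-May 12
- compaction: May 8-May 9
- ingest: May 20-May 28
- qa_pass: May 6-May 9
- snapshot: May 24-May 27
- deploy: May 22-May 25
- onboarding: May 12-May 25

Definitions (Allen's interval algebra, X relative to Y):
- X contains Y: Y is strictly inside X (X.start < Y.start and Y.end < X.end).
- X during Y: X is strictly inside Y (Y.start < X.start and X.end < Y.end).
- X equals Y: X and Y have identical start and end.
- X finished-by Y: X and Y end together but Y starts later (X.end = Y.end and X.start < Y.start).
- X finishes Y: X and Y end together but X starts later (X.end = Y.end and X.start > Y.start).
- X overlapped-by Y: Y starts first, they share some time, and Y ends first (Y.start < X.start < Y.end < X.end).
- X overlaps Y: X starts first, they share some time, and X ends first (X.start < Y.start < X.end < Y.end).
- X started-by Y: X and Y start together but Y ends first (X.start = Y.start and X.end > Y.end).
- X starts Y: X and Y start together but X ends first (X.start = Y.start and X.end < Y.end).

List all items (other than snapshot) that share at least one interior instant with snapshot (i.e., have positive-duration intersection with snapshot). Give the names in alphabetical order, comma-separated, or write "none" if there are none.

Target snapshot = [May 24, May 27].
backup [May 19, May 20] → before → no.
compaction [May 8, May 9] → before → no.
demo [May 9, May 12] → before → no.
deploy [May 22, May 25] → overlaps → yes.
ingest [May 20, May 28] → contains → yes.
onboarding [May 12, May 25] → overlaps → yes.
qa_pass [May 6, May 9] → before → no.
soundcheck [May 15, May 20] → before → no.
triage [May 21, May 28] → contains → yes.
Result: deploy, ingest, onboarding, triage.

deploy, ingest, onboarding, triage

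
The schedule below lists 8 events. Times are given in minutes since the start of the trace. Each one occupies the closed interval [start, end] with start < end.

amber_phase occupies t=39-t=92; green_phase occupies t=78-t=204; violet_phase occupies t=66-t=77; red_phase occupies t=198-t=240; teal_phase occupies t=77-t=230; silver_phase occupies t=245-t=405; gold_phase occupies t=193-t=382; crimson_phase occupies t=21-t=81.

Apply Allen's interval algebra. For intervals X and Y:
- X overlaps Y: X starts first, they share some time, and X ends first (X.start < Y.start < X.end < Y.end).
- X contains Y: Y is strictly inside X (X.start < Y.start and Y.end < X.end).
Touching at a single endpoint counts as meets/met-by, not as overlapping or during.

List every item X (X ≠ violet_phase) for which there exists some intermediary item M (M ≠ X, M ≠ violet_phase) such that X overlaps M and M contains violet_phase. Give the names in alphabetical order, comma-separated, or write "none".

Target violet_phase = [t=66, t=77].
Intermediaries M with M contains violet_phase: amber_phase, crimson_phase.
Via amber_phase — items with X overlaps amber_phase: crimson_phase.
Via crimson_phase — items with X overlaps crimson_phase: none.
Union: crimson_phase.

crimson_phase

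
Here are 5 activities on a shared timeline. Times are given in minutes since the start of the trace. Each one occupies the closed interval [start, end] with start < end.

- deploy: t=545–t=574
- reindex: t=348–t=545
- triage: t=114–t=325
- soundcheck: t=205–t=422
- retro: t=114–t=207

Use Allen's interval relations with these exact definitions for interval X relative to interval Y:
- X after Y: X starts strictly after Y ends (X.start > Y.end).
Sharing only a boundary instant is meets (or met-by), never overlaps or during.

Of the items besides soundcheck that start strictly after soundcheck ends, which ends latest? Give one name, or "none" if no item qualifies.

Target soundcheck = [t=205, t=422].
deploy [t=545, t=574] → after → candidate.
reindex [t=348, t=545] → overlapped-by → excluded.
retro [t=114, t=207] → overlaps → excluded.
triage [t=114, t=325] → overlaps → excluded.
Among candidates, latest end is t=574 → deploy.

deploy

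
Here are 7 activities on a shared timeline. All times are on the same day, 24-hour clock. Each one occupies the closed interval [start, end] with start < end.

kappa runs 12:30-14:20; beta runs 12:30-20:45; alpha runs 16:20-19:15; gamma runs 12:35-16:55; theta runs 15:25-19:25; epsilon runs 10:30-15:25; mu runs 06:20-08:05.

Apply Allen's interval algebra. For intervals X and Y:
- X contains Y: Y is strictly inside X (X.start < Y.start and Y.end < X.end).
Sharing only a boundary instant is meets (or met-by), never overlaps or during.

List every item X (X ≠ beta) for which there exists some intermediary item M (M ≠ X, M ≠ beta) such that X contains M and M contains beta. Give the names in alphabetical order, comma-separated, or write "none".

none

Target beta = [12:30, 20:45].
Intermediaries M with M contains beta: none.
Union: none.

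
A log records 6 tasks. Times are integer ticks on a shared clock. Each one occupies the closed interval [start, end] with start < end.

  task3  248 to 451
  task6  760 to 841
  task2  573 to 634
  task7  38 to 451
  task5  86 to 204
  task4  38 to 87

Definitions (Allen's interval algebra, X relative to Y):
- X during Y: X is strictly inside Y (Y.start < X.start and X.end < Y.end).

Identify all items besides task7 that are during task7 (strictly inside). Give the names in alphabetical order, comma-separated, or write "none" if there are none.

task5

Target task7 = [38, 451].
task2 [573, 634] → after → no.
task3 [248, 451] → finishes → no.
task4 [38, 87] → starts → no.
task5 [86, 204] → during → yes.
task6 [760, 841] → after → no.
Result: task5.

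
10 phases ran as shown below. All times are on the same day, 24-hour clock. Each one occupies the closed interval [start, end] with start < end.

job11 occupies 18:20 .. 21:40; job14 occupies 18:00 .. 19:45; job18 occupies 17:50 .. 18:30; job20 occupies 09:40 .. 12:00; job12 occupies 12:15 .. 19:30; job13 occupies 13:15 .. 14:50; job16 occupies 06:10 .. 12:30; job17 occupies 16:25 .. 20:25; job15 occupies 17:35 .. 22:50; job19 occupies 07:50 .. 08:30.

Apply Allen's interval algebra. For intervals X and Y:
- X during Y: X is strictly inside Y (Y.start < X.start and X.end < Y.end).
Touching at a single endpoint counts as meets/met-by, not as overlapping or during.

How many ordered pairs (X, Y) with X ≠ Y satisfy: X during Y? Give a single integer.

Checking all 90 ordered pairs for relation 'during'; matching pairs in alphabetical order:
(job11, job15): job11 during job15 ✓
(job13, job12): job13 during job12 ✓
(job14, job15): job14 during job15 ✓
(job14, job17): job14 during job17 ✓
(job18, job12): job18 during job12 ✓
(job18, job15): job18 during job15 ✓
(job18, job17): job18 during job17 ✓
(job19, job16): job19 during job16 ✓
(job20, job16): job20 during job16 ✓
Count: 9.

9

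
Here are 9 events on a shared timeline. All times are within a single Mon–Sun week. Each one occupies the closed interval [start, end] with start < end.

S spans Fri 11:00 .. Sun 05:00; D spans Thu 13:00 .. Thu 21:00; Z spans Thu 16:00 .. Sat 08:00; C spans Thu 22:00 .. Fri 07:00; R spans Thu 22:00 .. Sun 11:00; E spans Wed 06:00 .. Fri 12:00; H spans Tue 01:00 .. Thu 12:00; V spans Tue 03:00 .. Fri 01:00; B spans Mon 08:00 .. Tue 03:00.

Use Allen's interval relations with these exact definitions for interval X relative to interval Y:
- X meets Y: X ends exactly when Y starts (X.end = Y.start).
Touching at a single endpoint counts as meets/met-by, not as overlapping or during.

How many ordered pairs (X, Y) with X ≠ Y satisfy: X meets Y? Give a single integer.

1

Checking all 72 ordered pairs for relation 'meets'; matching pairs in alphabetical order:
(B, V): B meets V ✓
Count: 1.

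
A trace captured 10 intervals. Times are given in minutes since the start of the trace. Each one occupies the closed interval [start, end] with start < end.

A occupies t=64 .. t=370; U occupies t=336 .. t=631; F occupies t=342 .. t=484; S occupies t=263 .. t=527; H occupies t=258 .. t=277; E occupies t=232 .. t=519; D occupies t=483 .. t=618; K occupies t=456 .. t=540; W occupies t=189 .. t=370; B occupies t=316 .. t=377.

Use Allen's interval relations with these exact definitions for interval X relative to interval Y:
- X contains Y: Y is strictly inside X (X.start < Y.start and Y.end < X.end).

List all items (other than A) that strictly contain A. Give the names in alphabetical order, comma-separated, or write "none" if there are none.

Target A = [t=64, t=370].
B [t=316, t=377] → overlapped-by → no.
D [t=483, t=618] → after → no.
E [t=232, t=519] → overlapped-by → no.
F [t=342, t=484] → overlapped-by → no.
H [t=258, t=277] → during → no.
K [t=456, t=540] → after → no.
S [t=263, t=527] → overlapped-by → no.
U [t=336, t=631] → overlapped-by → no.
W [t=189, t=370] → finishes → no.
Result: none.

none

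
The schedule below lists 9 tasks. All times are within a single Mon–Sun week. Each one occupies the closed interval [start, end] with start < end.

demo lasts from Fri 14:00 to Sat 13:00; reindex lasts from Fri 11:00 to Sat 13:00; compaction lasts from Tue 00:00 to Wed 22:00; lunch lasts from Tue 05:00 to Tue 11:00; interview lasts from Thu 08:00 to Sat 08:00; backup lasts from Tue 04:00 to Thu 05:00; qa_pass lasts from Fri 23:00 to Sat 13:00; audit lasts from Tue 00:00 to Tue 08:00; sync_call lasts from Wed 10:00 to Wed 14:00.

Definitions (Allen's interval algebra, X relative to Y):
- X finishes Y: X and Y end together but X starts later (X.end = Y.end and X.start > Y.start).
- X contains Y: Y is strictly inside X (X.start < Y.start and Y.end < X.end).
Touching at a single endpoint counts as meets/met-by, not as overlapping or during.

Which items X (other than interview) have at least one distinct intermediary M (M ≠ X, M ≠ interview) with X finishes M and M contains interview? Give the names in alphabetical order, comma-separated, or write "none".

none

Target interview = [Thu 08:00, Sat 08:00].
Intermediaries M with M contains interview: none.
Union: none.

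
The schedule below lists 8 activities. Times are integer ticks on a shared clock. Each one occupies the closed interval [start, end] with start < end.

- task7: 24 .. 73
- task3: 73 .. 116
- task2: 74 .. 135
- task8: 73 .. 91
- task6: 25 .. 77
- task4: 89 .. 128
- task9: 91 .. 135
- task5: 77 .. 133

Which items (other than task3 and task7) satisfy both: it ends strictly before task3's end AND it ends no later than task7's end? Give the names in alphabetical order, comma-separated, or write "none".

none

Conditions: its end is strictly before task3's end (X.end < 116) AND its end is no later than task7's end (X.end <= 73).
task2: end 135 < 116? ✗; end 135 <= 73? ✗ → no.
task4: end 128 < 116? ✗; end 128 <= 73? ✗ → no.
task5: end 133 < 116? ✗; end 133 <= 73? ✗ → no.
task6: end 77 < 116? ✓; end 77 <= 73? ✗ → no.
task8: end 91 < 116? ✓; end 91 <= 73? ✗ → no.
task9: end 135 < 116? ✗; end 135 <= 73? ✗ → no.
Result: none.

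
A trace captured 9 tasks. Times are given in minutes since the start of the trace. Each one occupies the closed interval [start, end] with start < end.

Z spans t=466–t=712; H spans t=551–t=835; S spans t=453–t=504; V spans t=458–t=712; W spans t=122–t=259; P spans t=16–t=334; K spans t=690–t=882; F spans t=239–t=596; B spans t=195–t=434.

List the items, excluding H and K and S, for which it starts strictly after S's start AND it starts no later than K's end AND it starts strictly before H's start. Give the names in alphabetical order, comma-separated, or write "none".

Conditions: its start is strictly after S's start (X.start > t=453) AND its start is no later than K's end (X.start <= t=882) AND its start is strictly before H's start (X.start < t=551).
B: start t=195 > t=453? ✗; start t=195 <= t=882? ✓; start t=195 < t=551? ✓ → no.
F: start t=239 > t=453? ✗; start t=239 <= t=882? ✓; start t=239 < t=551? ✓ → no.
P: start t=16 > t=453? ✗; start t=16 <= t=882? ✓; start t=16 < t=551? ✓ → no.
V: start t=458 > t=453? ✓; start t=458 <= t=882? ✓; start t=458 < t=551? ✓ → yes.
W: start t=122 > t=453? ✗; start t=122 <= t=882? ✓; start t=122 < t=551? ✓ → no.
Z: start t=466 > t=453? ✓; start t=466 <= t=882? ✓; start t=466 < t=551? ✓ → yes.
Result: V, Z.

V, Z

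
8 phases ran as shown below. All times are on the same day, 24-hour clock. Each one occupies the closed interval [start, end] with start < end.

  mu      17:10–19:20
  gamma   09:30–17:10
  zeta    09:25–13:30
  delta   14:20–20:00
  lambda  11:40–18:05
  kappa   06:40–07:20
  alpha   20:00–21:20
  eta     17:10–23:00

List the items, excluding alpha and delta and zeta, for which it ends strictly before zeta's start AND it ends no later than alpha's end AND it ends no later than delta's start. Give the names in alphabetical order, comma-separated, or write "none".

kappa

Conditions: its end is strictly before zeta's start (X.end < 09:25) AND its end is no later than alpha's end (X.end <= 21:20) AND its end is no later than delta's start (X.end <= 14:20).
eta: end 23:00 < 09:25? ✗; end 23:00 <= 21:20? ✗; end 23:00 <= 14:20? ✗ → no.
gamma: end 17:10 < 09:25? ✗; end 17:10 <= 21:20? ✓; end 17:10 <= 14:20? ✗ → no.
kappa: end 07:20 < 09:25? ✓; end 07:20 <= 21:20? ✓; end 07:20 <= 14:20? ✓ → yes.
lambda: end 18:05 < 09:25? ✗; end 18:05 <= 21:20? ✓; end 18:05 <= 14:20? ✗ → no.
mu: end 19:20 < 09:25? ✗; end 19:20 <= 21:20? ✓; end 19:20 <= 14:20? ✗ → no.
Result: kappa.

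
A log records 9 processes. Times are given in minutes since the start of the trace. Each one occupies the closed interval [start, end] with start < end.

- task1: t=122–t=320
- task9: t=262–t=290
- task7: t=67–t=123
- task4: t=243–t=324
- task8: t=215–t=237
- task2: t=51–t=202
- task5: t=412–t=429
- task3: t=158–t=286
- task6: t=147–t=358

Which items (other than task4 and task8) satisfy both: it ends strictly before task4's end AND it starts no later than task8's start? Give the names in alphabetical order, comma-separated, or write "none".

task1, task2, task3, task7

Conditions: its end is strictly before task4's end (X.end < t=324) AND its start is no later than task8's start (X.start <= t=215).
task1: end t=320 < t=324? ✓; start t=122 <= t=215? ✓ → yes.
task2: end t=202 < t=324? ✓; start t=51 <= t=215? ✓ → yes.
task3: end t=286 < t=324? ✓; start t=158 <= t=215? ✓ → yes.
task5: end t=429 < t=324? ✗; start t=412 <= t=215? ✗ → no.
task6: end t=358 < t=324? ✗; start t=147 <= t=215? ✓ → no.
task7: end t=123 < t=324? ✓; start t=67 <= t=215? ✓ → yes.
task9: end t=290 < t=324? ✓; start t=262 <= t=215? ✗ → no.
Result: task1, task2, task3, task7.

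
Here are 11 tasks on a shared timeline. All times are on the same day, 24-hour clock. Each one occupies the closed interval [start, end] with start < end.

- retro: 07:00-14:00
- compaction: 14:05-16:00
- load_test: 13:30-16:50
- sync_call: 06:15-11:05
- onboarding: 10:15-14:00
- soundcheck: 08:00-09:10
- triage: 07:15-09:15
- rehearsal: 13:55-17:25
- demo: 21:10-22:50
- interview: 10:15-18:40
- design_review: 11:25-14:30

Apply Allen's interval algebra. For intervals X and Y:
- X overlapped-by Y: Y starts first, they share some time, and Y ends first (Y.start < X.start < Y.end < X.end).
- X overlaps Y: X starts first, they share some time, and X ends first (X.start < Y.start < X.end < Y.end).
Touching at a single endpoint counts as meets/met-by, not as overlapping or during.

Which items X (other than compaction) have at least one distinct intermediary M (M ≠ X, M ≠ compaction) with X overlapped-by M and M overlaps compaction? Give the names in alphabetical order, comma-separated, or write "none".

load_test, rehearsal

Target compaction = [14:05, 16:00].
Intermediaries M with M overlaps compaction: design_review.
Via design_review — items with X overlapped-by design_review: load_test, rehearsal.
Union: load_test, rehearsal.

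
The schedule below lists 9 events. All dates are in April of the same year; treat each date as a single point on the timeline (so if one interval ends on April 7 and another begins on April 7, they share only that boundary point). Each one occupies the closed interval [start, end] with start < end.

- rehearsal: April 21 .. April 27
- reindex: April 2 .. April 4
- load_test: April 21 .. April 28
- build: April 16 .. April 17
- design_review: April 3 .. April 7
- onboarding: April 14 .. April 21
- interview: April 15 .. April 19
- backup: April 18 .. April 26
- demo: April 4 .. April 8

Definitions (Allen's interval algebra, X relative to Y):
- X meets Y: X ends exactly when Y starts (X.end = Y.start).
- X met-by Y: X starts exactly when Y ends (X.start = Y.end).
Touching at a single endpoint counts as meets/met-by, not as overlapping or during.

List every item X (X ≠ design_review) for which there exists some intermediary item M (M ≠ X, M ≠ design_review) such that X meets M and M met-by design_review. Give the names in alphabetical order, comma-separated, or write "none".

Target design_review = [April 3, April 7].
Intermediaries M with M met-by design_review: none.
Union: none.

none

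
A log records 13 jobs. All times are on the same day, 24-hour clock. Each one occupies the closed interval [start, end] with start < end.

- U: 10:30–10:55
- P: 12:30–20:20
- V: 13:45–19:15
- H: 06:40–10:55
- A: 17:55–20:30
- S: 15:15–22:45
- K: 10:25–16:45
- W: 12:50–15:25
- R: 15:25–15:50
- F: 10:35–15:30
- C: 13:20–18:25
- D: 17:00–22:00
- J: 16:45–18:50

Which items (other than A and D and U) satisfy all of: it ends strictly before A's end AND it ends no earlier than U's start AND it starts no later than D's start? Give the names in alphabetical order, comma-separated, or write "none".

Conditions: its end is strictly before A's end (X.end < 20:30) AND its end is no earlier than U's start (X.end >= 10:30) AND its start is no later than D's start (X.start <= 17:00).
C: end 18:25 < 20:30? ✓; end 18:25 >= 10:30? ✓; start 13:20 <= 17:00? ✓ → yes.
F: end 15:30 < 20:30? ✓; end 15:30 >= 10:30? ✓; start 10:35 <= 17:00? ✓ → yes.
H: end 10:55 < 20:30? ✓; end 10:55 >= 10:30? ✓; start 06:40 <= 17:00? ✓ → yes.
J: end 18:50 < 20:30? ✓; end 18:50 >= 10:30? ✓; start 16:45 <= 17:00? ✓ → yes.
K: end 16:45 < 20:30? ✓; end 16:45 >= 10:30? ✓; start 10:25 <= 17:00? ✓ → yes.
P: end 20:20 < 20:30? ✓; end 20:20 >= 10:30? ✓; start 12:30 <= 17:00? ✓ → yes.
R: end 15:50 < 20:30? ✓; end 15:50 >= 10:30? ✓; start 15:25 <= 17:00? ✓ → yes.
S: end 22:45 < 20:30? ✗; end 22:45 >= 10:30? ✓; start 15:15 <= 17:00? ✓ → no.
V: end 19:15 < 20:30? ✓; end 19:15 >= 10:30? ✓; start 13:45 <= 17:00? ✓ → yes.
W: end 15:25 < 20:30? ✓; end 15:25 >= 10:30? ✓; start 12:50 <= 17:00? ✓ → yes.
Result: C, F, H, J, K, P, R, V, W.

C, F, H, J, K, P, R, V, W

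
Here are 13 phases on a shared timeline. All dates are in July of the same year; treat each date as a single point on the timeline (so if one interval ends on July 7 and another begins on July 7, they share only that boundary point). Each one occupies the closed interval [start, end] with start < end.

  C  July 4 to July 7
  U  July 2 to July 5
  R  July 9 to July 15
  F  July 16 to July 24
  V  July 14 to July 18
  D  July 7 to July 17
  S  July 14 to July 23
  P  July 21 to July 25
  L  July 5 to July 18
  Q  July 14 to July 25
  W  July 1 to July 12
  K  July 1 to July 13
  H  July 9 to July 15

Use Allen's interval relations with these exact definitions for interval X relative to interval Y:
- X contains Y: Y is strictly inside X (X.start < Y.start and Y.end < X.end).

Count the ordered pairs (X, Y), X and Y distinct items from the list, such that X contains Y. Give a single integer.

10

Checking all 156 ordered pairs for relation 'contains'; matching pairs in alphabetical order:
(D, H): D contains H ✓
(D, R): D contains R ✓
(K, C): K contains C ✓
(K, U): K contains U ✓
(L, D): L contains D ✓
(L, H): L contains H ✓
(L, R): L contains R ✓
(Q, F): Q contains F ✓
(W, C): W contains C ✓
(W, U): W contains U ✓
Count: 10.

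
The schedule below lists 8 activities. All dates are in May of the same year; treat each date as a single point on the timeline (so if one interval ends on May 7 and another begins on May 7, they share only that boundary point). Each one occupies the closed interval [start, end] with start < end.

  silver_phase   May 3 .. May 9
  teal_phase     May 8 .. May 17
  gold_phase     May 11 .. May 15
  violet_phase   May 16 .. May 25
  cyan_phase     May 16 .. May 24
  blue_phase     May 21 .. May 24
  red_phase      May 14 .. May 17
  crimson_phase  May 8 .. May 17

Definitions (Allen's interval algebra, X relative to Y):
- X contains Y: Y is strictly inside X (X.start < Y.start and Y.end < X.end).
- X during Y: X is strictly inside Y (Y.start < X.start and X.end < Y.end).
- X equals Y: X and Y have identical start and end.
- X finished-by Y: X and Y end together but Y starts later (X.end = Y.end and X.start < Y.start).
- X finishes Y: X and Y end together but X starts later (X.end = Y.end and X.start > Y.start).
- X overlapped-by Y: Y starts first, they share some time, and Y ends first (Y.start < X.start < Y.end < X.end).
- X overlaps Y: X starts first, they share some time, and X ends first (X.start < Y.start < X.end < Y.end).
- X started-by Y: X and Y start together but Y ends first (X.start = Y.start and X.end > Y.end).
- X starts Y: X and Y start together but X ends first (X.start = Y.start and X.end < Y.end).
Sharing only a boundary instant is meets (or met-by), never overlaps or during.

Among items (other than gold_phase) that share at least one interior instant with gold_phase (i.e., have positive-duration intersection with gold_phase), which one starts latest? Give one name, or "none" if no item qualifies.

Target gold_phase = [May 11, May 15].
blue_phase [May 21, May 24] → after → excluded.
crimson_phase [May 8, May 17] → contains → candidate.
cyan_phase [May 16, May 24] → after → excluded.
red_phase [May 14, May 17] → overlapped-by → candidate.
silver_phase [May 3, May 9] → before → excluded.
teal_phase [May 8, May 17] → contains → candidate.
violet_phase [May 16, May 25] → after → excluded.
Among candidates, latest start is May 14 → red_phase.

red_phase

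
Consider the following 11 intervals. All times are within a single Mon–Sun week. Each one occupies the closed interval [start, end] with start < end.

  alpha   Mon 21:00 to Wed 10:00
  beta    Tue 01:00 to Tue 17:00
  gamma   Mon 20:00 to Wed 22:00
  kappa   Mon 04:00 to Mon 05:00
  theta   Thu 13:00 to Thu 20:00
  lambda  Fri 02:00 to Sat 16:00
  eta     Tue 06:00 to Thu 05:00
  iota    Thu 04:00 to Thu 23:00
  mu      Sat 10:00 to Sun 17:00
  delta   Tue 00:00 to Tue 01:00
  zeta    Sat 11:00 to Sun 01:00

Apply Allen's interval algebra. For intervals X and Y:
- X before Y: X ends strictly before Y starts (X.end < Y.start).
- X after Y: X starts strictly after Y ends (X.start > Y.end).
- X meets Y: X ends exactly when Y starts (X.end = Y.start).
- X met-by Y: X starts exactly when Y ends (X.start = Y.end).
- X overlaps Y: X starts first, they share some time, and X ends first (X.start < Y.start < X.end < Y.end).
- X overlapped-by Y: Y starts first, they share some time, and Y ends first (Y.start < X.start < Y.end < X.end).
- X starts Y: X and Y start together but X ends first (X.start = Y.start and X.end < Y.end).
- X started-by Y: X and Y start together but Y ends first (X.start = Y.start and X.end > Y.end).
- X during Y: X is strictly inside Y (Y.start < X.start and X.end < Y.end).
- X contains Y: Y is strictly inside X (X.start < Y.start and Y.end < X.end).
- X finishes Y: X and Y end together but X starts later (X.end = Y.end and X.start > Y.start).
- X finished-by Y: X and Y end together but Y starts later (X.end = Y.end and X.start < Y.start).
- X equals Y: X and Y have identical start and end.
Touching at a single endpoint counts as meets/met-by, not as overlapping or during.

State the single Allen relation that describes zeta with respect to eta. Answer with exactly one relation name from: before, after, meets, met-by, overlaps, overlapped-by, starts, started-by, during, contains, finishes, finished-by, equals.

after

zeta = [Sat 11:00, Sun 01:00]; eta = [Tue 06:00, Thu 05:00].
Compare endpoints: zeta.start > eta.start, zeta.start > eta.end, zeta.end > eta.start, zeta.end > eta.end.
That pattern is 'after'.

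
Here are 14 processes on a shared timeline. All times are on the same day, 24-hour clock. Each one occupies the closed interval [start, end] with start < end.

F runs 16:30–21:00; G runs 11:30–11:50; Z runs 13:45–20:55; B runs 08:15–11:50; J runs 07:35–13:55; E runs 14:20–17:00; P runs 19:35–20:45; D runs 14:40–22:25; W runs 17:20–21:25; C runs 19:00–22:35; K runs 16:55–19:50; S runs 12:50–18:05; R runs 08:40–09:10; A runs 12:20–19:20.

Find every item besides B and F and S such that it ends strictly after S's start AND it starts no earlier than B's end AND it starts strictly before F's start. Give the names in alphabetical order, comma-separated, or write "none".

A, D, E, Z

Conditions: its end is strictly after S's start (X.end > 12:50) AND its start is no earlier than B's end (X.start >= 11:50) AND its start is strictly before F's start (X.start < 16:30).
A: end 19:20 > 12:50? ✓; start 12:20 >= 11:50? ✓; start 12:20 < 16:30? ✓ → yes.
C: end 22:35 > 12:50? ✓; start 19:00 >= 11:50? ✓; start 19:00 < 16:30? ✗ → no.
D: end 22:25 > 12:50? ✓; start 14:40 >= 11:50? ✓; start 14:40 < 16:30? ✓ → yes.
E: end 17:00 > 12:50? ✓; start 14:20 >= 11:50? ✓; start 14:20 < 16:30? ✓ → yes.
G: end 11:50 > 12:50? ✗; start 11:30 >= 11:50? ✗; start 11:30 < 16:30? ✓ → no.
J: end 13:55 > 12:50? ✓; start 07:35 >= 11:50? ✗; start 07:35 < 16:30? ✓ → no.
K: end 19:50 > 12:50? ✓; start 16:55 >= 11:50? ✓; start 16:55 < 16:30? ✗ → no.
P: end 20:45 > 12:50? ✓; start 19:35 >= 11:50? ✓; start 19:35 < 16:30? ✗ → no.
R: end 09:10 > 12:50? ✗; start 08:40 >= 11:50? ✗; start 08:40 < 16:30? ✓ → no.
W: end 21:25 > 12:50? ✓; start 17:20 >= 11:50? ✓; start 17:20 < 16:30? ✗ → no.
Z: end 20:55 > 12:50? ✓; start 13:45 >= 11:50? ✓; start 13:45 < 16:30? ✓ → yes.
Result: A, D, E, Z.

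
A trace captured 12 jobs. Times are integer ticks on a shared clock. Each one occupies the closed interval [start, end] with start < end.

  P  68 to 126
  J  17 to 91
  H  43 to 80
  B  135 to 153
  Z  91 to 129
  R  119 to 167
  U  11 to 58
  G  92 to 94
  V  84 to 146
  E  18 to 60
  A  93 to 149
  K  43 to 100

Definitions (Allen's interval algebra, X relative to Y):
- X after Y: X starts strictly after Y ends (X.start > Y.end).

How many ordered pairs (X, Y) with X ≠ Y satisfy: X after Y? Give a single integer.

30

Checking all 132 ordered pairs for relation 'after'; matching pairs in alphabetical order:
(A, E): A after E ✓
(A, H): A after H ✓
(A, J): A after J ✓
(A, U): A after U ✓
(B, E): B after E ✓
(B, G): B after G ✓
(B, H): B after H ✓
(B, J): B after J ✓
(B, K): B after K ✓
(B, P): B after P ✓
(B, U): B after U ✓
(B, Z): B after Z ✓
(G, E): G after E ✓
(G, H): G after H ✓
(G, J): G after J ✓
(G, U): G after U ✓
(P, E): P after E ✓
(P, U): P after U ✓
(R, E): R after E ✓
(R, G): R after G ✓
(R, H): R after H ✓
(R, J): R after J ✓
(R, K): R after K ✓
(R, U): R after U ✓
... plus 6 further pairs not listed.
Count: 30.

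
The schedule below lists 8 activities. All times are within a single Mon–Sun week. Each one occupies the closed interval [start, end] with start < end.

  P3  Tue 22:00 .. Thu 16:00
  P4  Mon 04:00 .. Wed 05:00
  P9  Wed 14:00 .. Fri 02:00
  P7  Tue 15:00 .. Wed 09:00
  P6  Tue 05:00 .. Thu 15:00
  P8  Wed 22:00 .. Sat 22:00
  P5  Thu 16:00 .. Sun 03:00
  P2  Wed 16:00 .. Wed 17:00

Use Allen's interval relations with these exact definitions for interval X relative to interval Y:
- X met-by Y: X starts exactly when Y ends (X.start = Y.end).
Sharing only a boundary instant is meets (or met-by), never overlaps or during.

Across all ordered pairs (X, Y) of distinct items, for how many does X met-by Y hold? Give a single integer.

Checking all 56 ordered pairs for relation 'met-by'; matching pairs in alphabetical order:
(P5, P3): P5 met-by P3 ✓
Count: 1.

1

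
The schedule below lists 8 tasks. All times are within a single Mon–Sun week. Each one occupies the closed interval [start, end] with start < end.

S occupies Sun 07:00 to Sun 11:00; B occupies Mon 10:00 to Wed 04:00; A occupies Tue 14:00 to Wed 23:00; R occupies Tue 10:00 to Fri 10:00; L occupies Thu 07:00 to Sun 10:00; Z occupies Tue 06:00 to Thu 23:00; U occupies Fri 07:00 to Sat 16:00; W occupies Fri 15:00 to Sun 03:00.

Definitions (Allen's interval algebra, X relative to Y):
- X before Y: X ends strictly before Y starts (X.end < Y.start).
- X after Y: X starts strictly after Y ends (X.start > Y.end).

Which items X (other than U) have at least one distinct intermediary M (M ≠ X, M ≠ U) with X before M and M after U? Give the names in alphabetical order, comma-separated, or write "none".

A, B, R, W, Z

Target U = [Fri 07:00, Sat 16:00].
Intermediaries M with M after U: S.
Via S — items with X before S: A, B, R, W, Z.
Union: A, B, R, W, Z.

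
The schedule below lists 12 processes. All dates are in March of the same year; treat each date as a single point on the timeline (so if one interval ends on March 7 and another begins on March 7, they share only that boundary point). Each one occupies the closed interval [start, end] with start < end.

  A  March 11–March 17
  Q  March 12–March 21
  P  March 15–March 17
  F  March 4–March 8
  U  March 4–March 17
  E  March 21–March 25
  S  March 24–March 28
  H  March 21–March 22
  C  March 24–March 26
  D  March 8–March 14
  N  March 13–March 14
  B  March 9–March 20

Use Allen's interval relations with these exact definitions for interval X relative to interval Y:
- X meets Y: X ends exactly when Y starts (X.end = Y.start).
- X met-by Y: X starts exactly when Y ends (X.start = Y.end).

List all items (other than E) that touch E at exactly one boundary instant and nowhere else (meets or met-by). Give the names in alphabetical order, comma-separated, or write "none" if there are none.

Target E = [March 21, March 25].
A [March 11, March 17] → before → no.
B [March 9, March 20] → before → no.
C [March 24, March 26] → overlapped-by → no.
D [March 8, March 14] → before → no.
F [March 4, March 8] → before → no.
H [March 21, March 22] → starts → no.
N [March 13, March 14] → before → no.
P [March 15, March 17] → before → no.
Q [March 12, March 21] → meets → yes.
S [March 24, March 28] → overlapped-by → no.
U [March 4, March 17] → before → no.
Result: Q.

Q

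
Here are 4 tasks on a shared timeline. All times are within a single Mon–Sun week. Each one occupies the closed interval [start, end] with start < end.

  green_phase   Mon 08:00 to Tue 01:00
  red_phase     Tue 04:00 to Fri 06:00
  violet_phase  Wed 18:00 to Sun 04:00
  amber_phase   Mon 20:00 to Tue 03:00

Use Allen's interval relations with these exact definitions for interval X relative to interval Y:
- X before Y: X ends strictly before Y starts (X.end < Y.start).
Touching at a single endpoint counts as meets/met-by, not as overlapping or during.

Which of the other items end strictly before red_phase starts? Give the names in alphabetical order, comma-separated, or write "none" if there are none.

amber_phase, green_phase

Target red_phase = [Tue 04:00, Fri 06:00].
amber_phase [Mon 20:00, Tue 03:00] → before → yes.
green_phase [Mon 08:00, Tue 01:00] → before → yes.
violet_phase [Wed 18:00, Sun 04:00] → overlapped-by → no.
Result: amber_phase, green_phase.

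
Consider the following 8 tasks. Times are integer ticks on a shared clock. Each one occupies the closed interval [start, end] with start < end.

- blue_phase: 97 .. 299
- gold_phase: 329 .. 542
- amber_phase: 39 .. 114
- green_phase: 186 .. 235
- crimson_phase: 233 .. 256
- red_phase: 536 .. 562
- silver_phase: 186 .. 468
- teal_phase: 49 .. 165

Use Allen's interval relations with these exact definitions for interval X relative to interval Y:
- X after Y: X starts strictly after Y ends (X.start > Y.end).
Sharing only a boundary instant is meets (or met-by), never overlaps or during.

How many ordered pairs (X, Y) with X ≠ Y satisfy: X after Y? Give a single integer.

Checking all 56 ordered pairs for relation 'after'; matching pairs in alphabetical order:
(crimson_phase, amber_phase): crimson_phase after amber_phase ✓
(crimson_phase, teal_phase): crimson_phase after teal_phase ✓
(gold_phase, amber_phase): gold_phase after amber_phase ✓
(gold_phase, blue_phase): gold_phase after blue_phase ✓
(gold_phase, crimson_phase): gold_phase after crimson_phase ✓
(gold_phase, green_phase): gold_phase after green_phase ✓
(gold_phase, teal_phase): gold_phase after teal_phase ✓
(green_phase, amber_phase): green_phase after amber_phase ✓
(green_phase, teal_phase): green_phase after teal_phase ✓
(red_phase, amber_phase): red_phase after amber_phase ✓
(red_phase, blue_phase): red_phase after blue_phase ✓
(red_phase, crimson_phase): red_phase after crimson_phase ✓
(red_phase, green_phase): red_phase after green_phase ✓
(red_phase, silver_phase): red_phase after silver_phase ✓
(red_phase, teal_phase): red_phase after teal_phase ✓
(silver_phase, amber_phase): silver_phase after amber_phase ✓
(silver_phase, teal_phase): silver_phase after teal_phase ✓
Count: 17.

17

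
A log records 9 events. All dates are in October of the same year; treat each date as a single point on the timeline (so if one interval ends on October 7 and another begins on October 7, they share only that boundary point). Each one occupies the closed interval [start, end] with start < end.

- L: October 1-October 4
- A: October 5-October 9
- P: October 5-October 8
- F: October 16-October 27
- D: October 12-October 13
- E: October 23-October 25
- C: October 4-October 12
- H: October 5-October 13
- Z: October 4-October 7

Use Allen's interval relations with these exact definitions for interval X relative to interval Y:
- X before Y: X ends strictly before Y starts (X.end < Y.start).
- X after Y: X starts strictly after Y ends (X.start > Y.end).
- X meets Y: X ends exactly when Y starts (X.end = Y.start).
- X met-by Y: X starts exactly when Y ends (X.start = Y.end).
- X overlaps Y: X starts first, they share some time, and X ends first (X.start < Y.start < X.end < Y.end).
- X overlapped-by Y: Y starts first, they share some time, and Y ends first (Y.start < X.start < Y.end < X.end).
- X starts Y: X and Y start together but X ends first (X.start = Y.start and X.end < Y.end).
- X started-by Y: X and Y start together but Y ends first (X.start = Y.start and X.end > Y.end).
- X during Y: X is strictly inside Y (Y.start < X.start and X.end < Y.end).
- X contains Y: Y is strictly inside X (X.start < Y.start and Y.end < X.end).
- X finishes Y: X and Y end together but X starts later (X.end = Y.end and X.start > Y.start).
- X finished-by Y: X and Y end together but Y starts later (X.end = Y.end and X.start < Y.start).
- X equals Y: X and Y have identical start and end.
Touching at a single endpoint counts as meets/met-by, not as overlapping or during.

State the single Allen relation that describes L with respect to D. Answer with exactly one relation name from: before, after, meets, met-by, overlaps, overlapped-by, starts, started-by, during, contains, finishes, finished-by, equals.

L = [October 1, October 4]; D = [October 12, October 13].
Compare endpoints: L.start < D.start, L.start < D.end, L.end < D.start, L.end < D.end.
That pattern is 'before'.

before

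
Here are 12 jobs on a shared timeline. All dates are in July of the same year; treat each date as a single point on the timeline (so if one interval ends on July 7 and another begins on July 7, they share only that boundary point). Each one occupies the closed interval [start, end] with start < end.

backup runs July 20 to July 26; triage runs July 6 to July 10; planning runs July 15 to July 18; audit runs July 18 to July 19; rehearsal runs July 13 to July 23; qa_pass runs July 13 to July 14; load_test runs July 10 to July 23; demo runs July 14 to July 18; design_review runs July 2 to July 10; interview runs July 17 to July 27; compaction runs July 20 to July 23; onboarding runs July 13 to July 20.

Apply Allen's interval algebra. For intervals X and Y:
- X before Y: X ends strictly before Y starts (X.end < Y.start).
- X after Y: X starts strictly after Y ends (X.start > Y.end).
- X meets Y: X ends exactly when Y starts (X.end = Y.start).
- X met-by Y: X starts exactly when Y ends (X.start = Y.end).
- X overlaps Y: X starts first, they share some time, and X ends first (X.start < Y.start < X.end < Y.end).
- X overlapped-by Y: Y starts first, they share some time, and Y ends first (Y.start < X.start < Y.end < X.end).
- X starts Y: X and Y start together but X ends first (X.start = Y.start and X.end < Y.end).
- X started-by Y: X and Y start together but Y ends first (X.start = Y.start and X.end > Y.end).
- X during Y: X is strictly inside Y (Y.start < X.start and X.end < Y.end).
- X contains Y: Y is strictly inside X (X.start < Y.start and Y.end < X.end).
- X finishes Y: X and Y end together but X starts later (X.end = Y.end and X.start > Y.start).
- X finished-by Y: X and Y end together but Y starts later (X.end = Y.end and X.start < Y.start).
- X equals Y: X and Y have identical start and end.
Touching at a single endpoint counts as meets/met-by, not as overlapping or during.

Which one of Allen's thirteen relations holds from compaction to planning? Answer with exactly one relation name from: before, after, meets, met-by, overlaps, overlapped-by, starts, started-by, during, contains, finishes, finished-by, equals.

after

compaction = [July 20, July 23]; planning = [July 15, July 18].
Compare endpoints: compaction.start > planning.start, compaction.start > planning.end, compaction.end > planning.start, compaction.end > planning.end.
That pattern is 'after'.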